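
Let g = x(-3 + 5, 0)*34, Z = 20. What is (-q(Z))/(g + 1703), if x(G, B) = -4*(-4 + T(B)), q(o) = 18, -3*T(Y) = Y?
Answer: -6/749 ≈ -0.0080107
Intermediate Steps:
T(Y) = -Y/3
x(G, B) = 16 + 4*B/3 (x(G, B) = -4*(-4 - B/3) = 16 + 4*B/3)
g = 544 (g = (16 + (4/3)*0)*34 = (16 + 0)*34 = 16*34 = 544)
(-q(Z))/(g + 1703) = (-1*18)/(544 + 1703) = -18/2247 = (1/2247)*(-18) = -6/749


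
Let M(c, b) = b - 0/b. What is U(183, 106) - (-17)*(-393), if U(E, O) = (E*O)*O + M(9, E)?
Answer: 2049690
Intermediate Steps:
M(c, b) = b (M(c, b) = b - 1*0 = b + 0 = b)
U(E, O) = E + E*O² (U(E, O) = (E*O)*O + E = E*O² + E = E + E*O²)
U(183, 106) - (-17)*(-393) = 183*(1 + 106²) - (-17)*(-393) = 183*(1 + 11236) - 1*6681 = 183*11237 - 6681 = 2056371 - 6681 = 2049690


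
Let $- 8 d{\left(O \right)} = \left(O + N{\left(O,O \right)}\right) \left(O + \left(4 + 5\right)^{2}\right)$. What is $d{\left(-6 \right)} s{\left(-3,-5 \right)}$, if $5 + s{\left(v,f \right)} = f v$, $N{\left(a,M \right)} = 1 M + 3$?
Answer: $\frac{3375}{4} \approx 843.75$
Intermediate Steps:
$N{\left(a,M \right)} = 3 + M$ ($N{\left(a,M \right)} = M + 3 = 3 + M$)
$d{\left(O \right)} = - \frac{\left(3 + 2 O\right) \left(81 + O\right)}{8}$ ($d{\left(O \right)} = - \frac{\left(O + \left(3 + O\right)\right) \left(O + \left(4 + 5\right)^{2}\right)}{8} = - \frac{\left(3 + 2 O\right) \left(O + 9^{2}\right)}{8} = - \frac{\left(3 + 2 O\right) \left(O + 81\right)}{8} = - \frac{\left(3 + 2 O\right) \left(81 + O\right)}{8}$)
$s{\left(v,f \right)} = -5 + f v$
$d{\left(-6 \right)} s{\left(-3,-5 \right)} = \left(- \frac{243}{8} - - \frac{495}{4} - \frac{\left(-6\right)^{2}}{4}\right) \left(-5 - -15\right) = \left(- \frac{243}{8} + \frac{495}{4} - 9\right) \left(-5 + 15\right) = \left(- \frac{243}{8} + \frac{495}{4} - 9\right) 10 = \frac{675}{8} \cdot 10 = \frac{3375}{4}$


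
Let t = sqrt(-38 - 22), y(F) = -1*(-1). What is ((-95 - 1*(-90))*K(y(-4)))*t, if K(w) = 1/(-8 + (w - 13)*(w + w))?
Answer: 5*I*sqrt(15)/16 ≈ 1.2103*I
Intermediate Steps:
y(F) = 1
t = 2*I*sqrt(15) (t = sqrt(-60) = 2*I*sqrt(15) ≈ 7.746*I)
K(w) = 1/(-8 + 2*w*(-13 + w)) (K(w) = 1/(-8 + (-13 + w)*(2*w)) = 1/(-8 + 2*w*(-13 + w)))
((-95 - 1*(-90))*K(y(-4)))*t = ((-95 - 1*(-90))*(1/(2*(-4 + 1**2 - 13*1))))*(2*I*sqrt(15)) = ((-95 + 90)*(1/(2*(-4 + 1 - 13))))*(2*I*sqrt(15)) = (-5/(2*(-16)))*(2*I*sqrt(15)) = (-5*(-1)/(2*16))*(2*I*sqrt(15)) = (-5*(-1/32))*(2*I*sqrt(15)) = 5*(2*I*sqrt(15))/32 = 5*I*sqrt(15)/16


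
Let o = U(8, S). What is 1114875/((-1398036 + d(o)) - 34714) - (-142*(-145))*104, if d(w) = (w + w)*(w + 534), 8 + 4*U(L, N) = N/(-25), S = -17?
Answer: -15361027360561960/7173488711 ≈ -2.1414e+6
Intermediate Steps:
U(L, N) = -2 - N/100 (U(L, N) = -2 + (N/(-25))/4 = -2 + (N*(-1/25))/4 = -2 + (-N/25)/4 = -2 - N/100)
o = -183/100 (o = -2 - 1/100*(-17) = -2 + 17/100 = -183/100 ≈ -1.8300)
d(w) = 2*w*(534 + w) (d(w) = (2*w)*(534 + w) = 2*w*(534 + w))
1114875/((-1398036 + d(o)) - 34714) - (-142*(-145))*104 = 1114875/((-1398036 + 2*(-183/100)*(534 - 183/100)) - 34714) - (-142*(-145))*104 = 1114875/((-1398036 + 2*(-183/100)*(53217/100)) - 34714) - 20590*104 = 1114875/((-1398036 - 9738711/5000) - 34714) - 1*2141360 = 1114875/(-6999918711/5000 - 34714) - 2141360 = 1114875/(-7173488711/5000) - 2141360 = 1114875*(-5000/7173488711) - 2141360 = -5574375000/7173488711 - 2141360 = -15361027360561960/7173488711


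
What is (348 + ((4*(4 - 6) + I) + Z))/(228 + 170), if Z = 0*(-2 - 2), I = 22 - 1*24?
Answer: 169/199 ≈ 0.84925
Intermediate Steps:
I = -2 (I = 22 - 24 = -2)
Z = 0 (Z = 0*(-4) = 0)
(348 + ((4*(4 - 6) + I) + Z))/(228 + 170) = (348 + ((4*(4 - 6) - 2) + 0))/(228 + 170) = (348 + ((4*(-2) - 2) + 0))/398 = (348 + ((-8 - 2) + 0))*(1/398) = (348 + (-10 + 0))*(1/398) = (348 - 10)*(1/398) = 338*(1/398) = 169/199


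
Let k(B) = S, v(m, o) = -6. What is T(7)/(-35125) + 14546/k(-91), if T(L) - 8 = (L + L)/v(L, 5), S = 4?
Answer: 766392341/210750 ≈ 3636.5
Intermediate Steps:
k(B) = 4
T(L) = 8 - L/3 (T(L) = 8 + (L + L)/(-6) = 8 + (2*L)*(-⅙) = 8 - L/3)
T(7)/(-35125) + 14546/k(-91) = (8 - ⅓*7)/(-35125) + 14546/4 = (8 - 7/3)*(-1/35125) + 14546*(¼) = (17/3)*(-1/35125) + 7273/2 = -17/105375 + 7273/2 = 766392341/210750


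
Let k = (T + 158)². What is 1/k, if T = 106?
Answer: 1/69696 ≈ 1.4348e-5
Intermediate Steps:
k = 69696 (k = (106 + 158)² = 264² = 69696)
1/k = 1/69696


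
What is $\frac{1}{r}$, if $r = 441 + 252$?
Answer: $\frac{1}{693} \approx 0.001443$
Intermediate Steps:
$r = 693$
$\frac{1}{r} = \frac{1}{693}$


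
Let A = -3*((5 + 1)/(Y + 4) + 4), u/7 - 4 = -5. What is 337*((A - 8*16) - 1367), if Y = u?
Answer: -505837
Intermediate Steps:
u = -7 (u = 28 + 7*(-5) = 28 - 35 = -7)
Y = -7
A = -6 (A = -3*((5 + 1)/(-7 + 4) + 4) = -3*(6/(-3) + 4) = -3*(6*(-1/3) + 4) = -3*(-2 + 4) = -3*2 = -6)
337*((A - 8*16) - 1367) = 337*((-6 - 8*16) - 1367) = 337*((-6 - 128) - 1367) = 337*(-134 - 1367) = 337*(-1501) = -505837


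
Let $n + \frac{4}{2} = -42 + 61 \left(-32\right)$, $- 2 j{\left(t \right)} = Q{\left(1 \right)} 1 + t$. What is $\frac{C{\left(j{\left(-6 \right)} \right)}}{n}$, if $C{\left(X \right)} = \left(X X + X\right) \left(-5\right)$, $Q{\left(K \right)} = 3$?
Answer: $\frac{75}{7984} \approx 0.0093938$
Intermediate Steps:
$j{\left(t \right)} = - \frac{3}{2} - \frac{t}{2}$ ($j{\left(t \right)} = - \frac{3 \cdot 1 + t}{2} = - \frac{3 + t}{2} = - \frac{3}{2} - \frac{t}{2}$)
$C{\left(X \right)} = - 5 X - 5 X^{2}$ ($C{\left(X \right)} = \left(X^{2} + X\right) \left(-5\right) = \left(X + X^{2}\right) \left(-5\right) = - 5 X - 5 X^{2}$)
$n = -1996$ ($n = -2 + \left(-42 + 61 \left(-32\right)\right) = -2 - 1994 = -1996$)
$\frac{C{\left(j{\left(-6 \right)} \right)}}{n} = \frac{\left(-5\right) \left(- \frac{3}{2} - -3\right) \left(1 - - \frac{3}{2}\right)}{-1996} = - 5 \left(- \frac{3}{2} + 3\right) \left(1 + \left(- \frac{3}{2} + 3\right)\right) \left(- \frac{1}{1996}\right) = \left(-5\right) \frac{3}{2} \left(1 + \frac{3}{2}\right) \left(- \frac{1}{1996}\right) = \left(-5\right) \frac{3}{2} \cdot \frac{5}{2} \left(- \frac{1}{1996}\right) = \left(- \frac{75}{4}\right) \left(- \frac{1}{1996}\right) = \frac{75}{7984}$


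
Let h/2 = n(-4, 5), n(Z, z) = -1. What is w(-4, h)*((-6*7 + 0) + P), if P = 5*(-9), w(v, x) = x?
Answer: 174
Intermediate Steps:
h = -2 (h = 2*(-1) = -2)
P = -45
w(-4, h)*((-6*7 + 0) + P) = -2*((-6*7 + 0) - 45) = -2*((-42 + 0) - 45) = -2*(-42 - 45) = -2*(-87) = 174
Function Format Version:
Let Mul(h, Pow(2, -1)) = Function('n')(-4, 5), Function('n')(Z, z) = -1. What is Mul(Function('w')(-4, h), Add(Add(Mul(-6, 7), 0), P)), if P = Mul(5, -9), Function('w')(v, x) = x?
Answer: 174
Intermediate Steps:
h = -2 (h = Mul(2, -1) = -2)
P = -45
Mul(Function('w')(-4, h), Add(Add(Mul(-6, 7), 0), P)) = Mul(-2, Add(Add(Mul(-6, 7), 0), -45)) = Mul(-2, Add(Add(-42, 0), -45)) = Mul(-2, Add(-42, -45)) = Mul(-2, -87) = 174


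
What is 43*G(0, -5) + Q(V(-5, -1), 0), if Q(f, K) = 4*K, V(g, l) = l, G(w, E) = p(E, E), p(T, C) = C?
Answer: -215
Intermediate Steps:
G(w, E) = E
43*G(0, -5) + Q(V(-5, -1), 0) = 43*(-5) + 4*0 = -215 + 0 = -215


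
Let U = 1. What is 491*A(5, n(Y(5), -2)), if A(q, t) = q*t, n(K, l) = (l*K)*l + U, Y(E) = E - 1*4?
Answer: 12275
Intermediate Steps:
Y(E) = -4 + E (Y(E) = E - 4 = -4 + E)
n(K, l) = 1 + K*l² (n(K, l) = (l*K)*l + 1 = (K*l)*l + 1 = K*l² + 1 = 1 + K*l²)
491*A(5, n(Y(5), -2)) = 491*(5*(1 + (-4 + 5)*(-2)²)) = 491*(5*(1 + 1*4)) = 491*(5*(1 + 4)) = 491*(5*5) = 491*25 = 12275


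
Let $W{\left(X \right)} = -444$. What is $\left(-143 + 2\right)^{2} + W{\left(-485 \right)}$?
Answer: $19437$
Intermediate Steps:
$\left(-143 + 2\right)^{2} + W{\left(-485 \right)} = \left(-143 + 2\right)^{2} - 444 = \left(-141\right)^{2} - 444 = 19881 - 444 = 19437$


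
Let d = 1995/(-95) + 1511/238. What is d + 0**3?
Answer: -3487/238 ≈ -14.651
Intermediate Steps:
d = -3487/238 (d = 1995*(-1/95) + 1511*(1/238) = -21 + 1511/238 = -3487/238 ≈ -14.651)
d + 0**3 = -3487/238 + 0**3 = -3487/238 + 0 = -3487/238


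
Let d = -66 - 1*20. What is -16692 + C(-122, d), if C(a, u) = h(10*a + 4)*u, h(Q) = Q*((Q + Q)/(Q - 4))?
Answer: 58491148/305 ≈ 1.9177e+5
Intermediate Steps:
h(Q) = 2*Q²/(-4 + Q) (h(Q) = Q*((2*Q)/(-4 + Q)) = Q*(2*Q/(-4 + Q)) = 2*Q²/(-4 + Q))
d = -86 (d = -66 - 20 = -86)
C(a, u) = u*(4 + 10*a)²/(5*a) (C(a, u) = (2*(10*a + 4)²/(-4 + (10*a + 4)))*u = (2*(4 + 10*a)²/(-4 + (4 + 10*a)))*u = (2*(4 + 10*a)²/((10*a)))*u = (2*(4 + 10*a)²*(1/(10*a)))*u = ((4 + 10*a)²/(5*a))*u = u*(4 + 10*a)²/(5*a))
-16692 + C(-122, d) = -16692 + (⅘)*(-86)*(2 + 5*(-122))²/(-122) = -16692 + (⅘)*(-86)*(-1/122)*(2 - 610)² = -16692 + (⅘)*(-86)*(-1/122)*(-608)² = -16692 + (⅘)*(-86)*(-1/122)*369664 = -16692 + 63582208/305 = 58491148/305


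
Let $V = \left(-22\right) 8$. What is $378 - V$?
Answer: $554$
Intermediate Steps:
$V = -176$
$378 - V = 378 - -176 = 378 + 176 = 554$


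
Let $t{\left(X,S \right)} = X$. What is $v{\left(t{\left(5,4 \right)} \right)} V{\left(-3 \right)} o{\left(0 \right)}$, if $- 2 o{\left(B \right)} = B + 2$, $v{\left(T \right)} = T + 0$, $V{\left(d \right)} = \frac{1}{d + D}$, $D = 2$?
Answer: $5$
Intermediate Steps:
$V{\left(d \right)} = \frac{1}{2 + d}$ ($V{\left(d \right)} = \frac{1}{d + 2} = \frac{1}{2 + d}$)
$v{\left(T \right)} = T$
$o{\left(B \right)} = -1 - \frac{B}{2}$ ($o{\left(B \right)} = - \frac{B + 2}{2} = - \frac{2 + B}{2} = -1 - \frac{B}{2}$)
$v{\left(t{\left(5,4 \right)} \right)} V{\left(-3 \right)} o{\left(0 \right)} = \frac{5}{2 - 3} \left(-1 - 0\right) = \frac{5}{-1} \left(-1 + 0\right) = 5 \left(-1\right) \left(-1\right) = \left(-5\right) \left(-1\right) = 5$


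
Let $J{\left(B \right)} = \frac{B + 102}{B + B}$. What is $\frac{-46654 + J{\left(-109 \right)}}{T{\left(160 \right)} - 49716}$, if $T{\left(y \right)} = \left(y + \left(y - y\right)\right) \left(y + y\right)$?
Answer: $- \frac{10170565}{323512} \approx -31.438$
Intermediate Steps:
$J{\left(B \right)} = \frac{102 + B}{2 B}$
$T{\left(y \right)} = 2 y^{2}$ ($T{\left(y \right)} = \left(y + 0\right) 2 y = y 2 y = 2 y^{2}$)
$\frac{-46654 + J{\left(-109 \right)}}{T{\left(160 \right)} - 49716} = \frac{-46654 + \frac{102 - 109}{2 \left(-109\right)}}{2 \cdot 160^{2} - 49716} = \frac{-46654 + \frac{1}{2} \left(- \frac{1}{109}\right) \left(-7\right)}{2 \cdot 25600 - 49716} = \frac{-46654 + \frac{7}{218}}{51200 - 49716} = - \frac{10170565}{218 \cdot 1484} = \left(- \frac{10170565}{218}\right) \frac{1}{1484} = - \frac{10170565}{323512}$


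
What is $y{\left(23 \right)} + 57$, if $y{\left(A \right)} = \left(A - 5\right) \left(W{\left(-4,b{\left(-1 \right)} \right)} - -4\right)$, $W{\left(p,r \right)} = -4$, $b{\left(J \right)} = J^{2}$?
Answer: $57$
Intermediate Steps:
$y{\left(A \right)} = 0$ ($y{\left(A \right)} = \left(A - 5\right) \left(-4 - -4\right) = \left(-5 + A\right) \left(-4 + 4\right) = \left(-5 + A\right) 0 = 0$)
$y{\left(23 \right)} + 57 = 0 + 57 = 57$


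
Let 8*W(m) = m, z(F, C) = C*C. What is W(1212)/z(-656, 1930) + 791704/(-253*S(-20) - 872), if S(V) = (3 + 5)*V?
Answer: 737256057553/36883959800 ≈ 19.989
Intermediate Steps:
z(F, C) = C**2
S(V) = 8*V
W(m) = m/8
W(1212)/z(-656, 1930) + 791704/(-253*S(-20) - 872) = ((1/8)*1212)/(1930**2) + 791704/(-2024*(-20) - 872) = (303/2)/3724900 + 791704/(-253*(-160) - 872) = (303/2)*(1/3724900) + 791704/(40480 - 872) = 303/7449800 + 791704/39608 = 303/7449800 + 791704*(1/39608) = 303/7449800 + 98963/4951 = 737256057553/36883959800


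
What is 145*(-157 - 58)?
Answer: -31175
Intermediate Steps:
145*(-157 - 58) = 145*(-215) = -31175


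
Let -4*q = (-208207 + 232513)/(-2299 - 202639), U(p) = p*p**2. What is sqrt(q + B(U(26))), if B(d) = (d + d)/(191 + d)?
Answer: sqrt(26623755666590470669)/3641133446 ≈ 1.4171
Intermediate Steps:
U(p) = p**3
B(d) = 2*d/(191 + d) (B(d) = (2*d)/(191 + d) = 2*d/(191 + d))
q = 12153/409876 (q = -(-208207 + 232513)/(4*(-2299 - 202639)) = -12153/(2*(-204938)) = -12153*(-1)/(2*204938) = -1/4*(-12153/102469) = 12153/409876 ≈ 0.029650)
sqrt(q + B(U(26))) = sqrt(12153/409876 + 2*26**3/(191 + 26**3)) = sqrt(12153/409876 + 2*17576/(191 + 17576)) = sqrt(12153/409876 + 2*17576/17767) = sqrt(12153/409876 + 2*17576*(1/17767)) = sqrt(12153/409876 + 35152/17767) = sqrt(14623883503/7282266892) = sqrt(26623755666590470669)/3641133446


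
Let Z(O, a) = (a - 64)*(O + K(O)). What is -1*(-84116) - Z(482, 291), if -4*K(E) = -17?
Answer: -105051/4 ≈ -26263.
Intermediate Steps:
K(E) = 17/4 (K(E) = -¼*(-17) = 17/4)
Z(O, a) = (-64 + a)*(17/4 + O) (Z(O, a) = (a - 64)*(O + 17/4) = (-64 + a)*(17/4 + O))
-1*(-84116) - Z(482, 291) = -1*(-84116) - (-272 - 64*482 + (17/4)*291 + 482*291) = 84116 - (-272 - 30848 + 4947/4 + 140262) = 84116 - 1*441515/4 = 84116 - 441515/4 = -105051/4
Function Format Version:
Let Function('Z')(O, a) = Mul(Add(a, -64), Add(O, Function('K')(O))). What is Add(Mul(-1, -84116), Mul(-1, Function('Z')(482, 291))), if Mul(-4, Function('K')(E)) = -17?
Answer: Rational(-105051, 4) ≈ -26263.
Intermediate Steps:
Function('K')(E) = Rational(17, 4) (Function('K')(E) = Mul(Rational(-1, 4), -17) = Rational(17, 4))
Function('Z')(O, a) = Mul(Add(-64, a), Add(Rational(17, 4), O)) (Function('Z')(O, a) = Mul(Add(a, -64), Add(O, Rational(17, 4))) = Mul(Add(-64, a), Add(Rational(17, 4), O)))
Add(Mul(-1, -84116), Mul(-1, Function('Z')(482, 291))) = Add(Mul(-1, -84116), Mul(-1, Add(-272, Mul(-64, 482), Mul(Rational(17, 4), 291), Mul(482, 291)))) = Add(84116, Mul(-1, Add(-272, -30848, Rational(4947, 4), 140262))) = Add(84116, Mul(-1, Rational(441515, 4))) = Add(84116, Rational(-441515, 4)) = Rational(-105051, 4)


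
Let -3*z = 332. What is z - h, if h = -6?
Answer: -314/3 ≈ -104.67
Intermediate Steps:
z = -332/3 (z = -⅓*332 = -332/3 ≈ -110.67)
z - h = -332/3 - 1*(-6) = -332/3 + 6 = -314/3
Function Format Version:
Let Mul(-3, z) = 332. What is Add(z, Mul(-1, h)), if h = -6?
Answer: Rational(-314, 3) ≈ -104.67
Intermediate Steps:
z = Rational(-332, 3) (z = Mul(Rational(-1, 3), 332) = Rational(-332, 3) ≈ -110.67)
Add(z, Mul(-1, h)) = Add(Rational(-332, 3), Mul(-1, -6)) = Add(Rational(-332, 3), 6) = Rational(-314, 3)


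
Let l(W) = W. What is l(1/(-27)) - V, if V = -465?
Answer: 12554/27 ≈ 464.96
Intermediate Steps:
l(1/(-27)) - V = 1/(-27) - 1*(-465) = -1/27 + 465 = 12554/27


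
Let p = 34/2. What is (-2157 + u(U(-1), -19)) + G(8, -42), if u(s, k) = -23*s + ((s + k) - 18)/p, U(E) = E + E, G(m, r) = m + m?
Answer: -35654/17 ≈ -2097.3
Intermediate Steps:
G(m, r) = 2*m
U(E) = 2*E
p = 17 (p = 34*(1/2) = 17)
u(s, k) = -18/17 - 390*s/17 + k/17 (u(s, k) = -23*s + ((s + k) - 18)/17 = -23*s + ((k + s) - 18)*(1/17) = -23*s + (-18 + k + s)*(1/17) = -23*s + (-18/17 + k/17 + s/17) = -18/17 - 390*s/17 + k/17)
(-2157 + u(U(-1), -19)) + G(8, -42) = (-2157 + (-18/17 - 780*(-1)/17 + (1/17)*(-19))) + 2*8 = (-2157 + (-18/17 - 390/17*(-2) - 19/17)) + 16 = (-2157 + (-18/17 + 780/17 - 19/17)) + 16 = (-2157 + 743/17) + 16 = -35926/17 + 16 = -35654/17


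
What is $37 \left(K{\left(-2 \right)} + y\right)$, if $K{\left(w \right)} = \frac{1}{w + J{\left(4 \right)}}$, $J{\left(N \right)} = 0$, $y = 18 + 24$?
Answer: $\frac{3071}{2} \approx 1535.5$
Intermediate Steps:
$y = 42$
$K{\left(w \right)} = \frac{1}{w}$ ($K{\left(w \right)} = \frac{1}{w + 0} = \frac{1}{w}$)
$37 \left(K{\left(-2 \right)} + y\right) = 37 \left(\frac{1}{-2} + 42\right) = 37 \left(- \frac{1}{2} + 42\right) = 37 \cdot \frac{83}{2} = \frac{3071}{2}$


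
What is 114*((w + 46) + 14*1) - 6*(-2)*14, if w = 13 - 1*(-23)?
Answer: 11112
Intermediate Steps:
w = 36 (w = 13 + 23 = 36)
114*((w + 46) + 14*1) - 6*(-2)*14 = 114*((36 + 46) + 14*1) - 6*(-2)*14 = 114*(82 + 14) + 12*14 = 114*96 + 168 = 10944 + 168 = 11112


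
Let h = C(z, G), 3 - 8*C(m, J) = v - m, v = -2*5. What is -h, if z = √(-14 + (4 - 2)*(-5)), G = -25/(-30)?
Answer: -13/8 - I*√6/4 ≈ -1.625 - 0.61237*I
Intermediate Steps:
v = -10
G = ⅚ (G = -25*(-1/30) = ⅚ ≈ 0.83333)
z = 2*I*√6 (z = √(-14 + 2*(-5)) = √(-14 - 10) = √(-24) = 2*I*√6 ≈ 4.899*I)
C(m, J) = 13/8 + m/8 (C(m, J) = 3/8 - (-10 - m)/8 = 3/8 + (5/4 + m/8) = 13/8 + m/8)
h = 13/8 + I*√6/4 (h = 13/8 + (2*I*√6)/8 = 13/8 + I*√6/4 ≈ 1.625 + 0.61237*I)
-h = -(13/8 + I*√6/4) = -13/8 - I*√6/4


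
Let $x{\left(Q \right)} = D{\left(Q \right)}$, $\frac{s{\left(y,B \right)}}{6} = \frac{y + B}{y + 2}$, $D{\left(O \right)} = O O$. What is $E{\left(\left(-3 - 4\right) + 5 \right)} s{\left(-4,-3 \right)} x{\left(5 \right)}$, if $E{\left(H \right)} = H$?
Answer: $-1050$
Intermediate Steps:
$D{\left(O \right)} = O^{2}$
$s{\left(y,B \right)} = \frac{6 \left(B + y\right)}{2 + y}$ ($s{\left(y,B \right)} = 6 \frac{y + B}{y + 2} = 6 \frac{B + y}{2 + y} = \frac{6 \left(B + y\right)}{2 + y}$)
$x{\left(Q \right)} = Q^{2}$
$E{\left(\left(-3 - 4\right) + 5 \right)} s{\left(-4,-3 \right)} x{\left(5 \right)} = \left(\left(-3 - 4\right) + 5\right) \frac{6 \left(-3 - 4\right)}{2 - 4} \cdot 5^{2} = \left(-7 + 5\right) 6 \frac{1}{-2} \left(-7\right) 25 = - 2 \cdot 6 \left(- \frac{1}{2}\right) \left(-7\right) 25 = \left(-2\right) 21 \cdot 25 = \left(-42\right) 25 = -1050$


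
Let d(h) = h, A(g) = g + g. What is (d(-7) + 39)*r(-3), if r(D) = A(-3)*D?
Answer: 576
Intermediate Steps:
A(g) = 2*g
r(D) = -6*D (r(D) = (2*(-3))*D = -6*D)
(d(-7) + 39)*r(-3) = (-7 + 39)*(-6*(-3)) = 32*18 = 576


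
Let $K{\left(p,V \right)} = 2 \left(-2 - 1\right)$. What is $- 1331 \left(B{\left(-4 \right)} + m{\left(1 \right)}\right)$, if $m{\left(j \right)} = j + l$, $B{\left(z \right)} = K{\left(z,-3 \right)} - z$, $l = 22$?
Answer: $-27951$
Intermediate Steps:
$K{\left(p,V \right)} = -6$ ($K{\left(p,V \right)} = 2 \left(-3\right) = -6$)
$B{\left(z \right)} = -6 - z$
$m{\left(j \right)} = 22 + j$ ($m{\left(j \right)} = j + 22 = 22 + j$)
$- 1331 \left(B{\left(-4 \right)} + m{\left(1 \right)}\right) = - 1331 \left(\left(-6 - -4\right) + \left(22 + 1\right)\right) = - 1331 \left(\left(-6 + 4\right) + 23\right) = - 1331 \left(-2 + 23\right) = \left(-1331\right) 21 = -27951$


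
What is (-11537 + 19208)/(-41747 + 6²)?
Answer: -7671/41711 ≈ -0.18391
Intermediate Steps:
(-11537 + 19208)/(-41747 + 6²) = 7671/(-41747 + 36) = 7671/(-41711) = 7671*(-1/41711) = -7671/41711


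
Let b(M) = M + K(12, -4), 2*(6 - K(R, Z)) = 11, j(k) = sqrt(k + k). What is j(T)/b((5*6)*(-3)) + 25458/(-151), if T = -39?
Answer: -25458/151 - 2*I*sqrt(78)/179 ≈ -168.6 - 0.098679*I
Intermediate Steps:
j(k) = sqrt(2)*sqrt(k) (j(k) = sqrt(2*k) = sqrt(2)*sqrt(k))
K(R, Z) = 1/2 (K(R, Z) = 6 - 1/2*11 = 6 - 11/2 = 1/2)
b(M) = 1/2 + M (b(M) = M + 1/2 = 1/2 + M)
j(T)/b((5*6)*(-3)) + 25458/(-151) = (sqrt(2)*sqrt(-39))/(1/2 + (5*6)*(-3)) + 25458/(-151) = (sqrt(2)*(I*sqrt(39)))/(1/2 + 30*(-3)) + 25458*(-1/151) = (I*sqrt(78))/(1/2 - 90) - 25458/151 = (I*sqrt(78))/(-179/2) - 25458/151 = (I*sqrt(78))*(-2/179) - 25458/151 = -2*I*sqrt(78)/179 - 25458/151 = -25458/151 - 2*I*sqrt(78)/179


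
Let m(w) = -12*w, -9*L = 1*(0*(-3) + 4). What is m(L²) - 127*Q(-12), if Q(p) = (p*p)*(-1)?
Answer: 493712/27 ≈ 18286.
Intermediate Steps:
Q(p) = -p² (Q(p) = p²*(-1) = -p²)
L = -4/9 (L = -(0*(-3) + 4)/9 = -(0 + 4)/9 = -4/9 ≈ -0.44444)
m(L²) - 127*Q(-12) = -12*(-4/9)² - (-127)*(-12)² = -12*16/81 - (-127)*144 = -64/27 - 127*(-144) = -64/27 + 18288 = 493712/27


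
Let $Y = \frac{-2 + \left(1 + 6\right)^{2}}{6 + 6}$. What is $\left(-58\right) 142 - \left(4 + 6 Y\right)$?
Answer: $- \frac{16527}{2} \approx -8263.5$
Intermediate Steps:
$Y = \frac{47}{12}$ ($Y = \frac{-2 + 7^{2}}{12} = \left(-2 + 49\right) \frac{1}{12} = 47 \cdot \frac{1}{12} = \frac{47}{12} \approx 3.9167$)
$\left(-58\right) 142 - \left(4 + 6 Y\right) = \left(-58\right) 142 - \frac{55}{2} = -8236 - \frac{55}{2} = - \frac{16527}{2}$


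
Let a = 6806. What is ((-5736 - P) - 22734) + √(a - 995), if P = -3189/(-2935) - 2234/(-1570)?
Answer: -13119990002/460795 + √5811 ≈ -28396.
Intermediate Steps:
P = 1156352/460795 (P = -3189*(-1/2935) - 2234*(-1/1570) = 3189/2935 + 1117/785 = 1156352/460795 ≈ 2.5095)
((-5736 - P) - 22734) + √(a - 995) = ((-5736 - 1*1156352/460795) - 22734) + √(6806 - 995) = ((-5736 - 1156352/460795) - 22734) + √5811 = (-2644276472/460795 - 22734) + √5811 = -13119990002/460795 + √5811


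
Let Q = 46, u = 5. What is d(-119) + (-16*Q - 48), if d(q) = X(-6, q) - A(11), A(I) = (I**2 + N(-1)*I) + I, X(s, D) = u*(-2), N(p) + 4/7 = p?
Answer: -6361/7 ≈ -908.71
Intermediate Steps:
N(p) = -4/7 + p
X(s, D) = -10 (X(s, D) = 5*(-2) = -10)
A(I) = I**2 - 4*I/7 (A(I) = (I**2 + (-4/7 - 1)*I) + I = (I**2 - 11*I/7) + I = I**2 - 4*I/7)
d(q) = -873/7 (d(q) = -10 - 11*(-4 + 7*11)/7 = -10 - 11*(-4 + 77)/7 = -10 - 11*73/7 = -10 - 1*803/7 = -10 - 803/7 = -873/7)
d(-119) + (-16*Q - 48) = -873/7 + (-16*46 - 48) = -873/7 + (-736 - 48) = -873/7 - 784 = -6361/7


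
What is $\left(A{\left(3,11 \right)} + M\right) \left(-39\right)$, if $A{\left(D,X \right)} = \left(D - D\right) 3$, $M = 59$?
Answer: $-2301$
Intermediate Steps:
$A{\left(D,X \right)} = 0$ ($A{\left(D,X \right)} = 0 \cdot 3 = 0$)
$\left(A{\left(3,11 \right)} + M\right) \left(-39\right) = \left(0 + 59\right) \left(-39\right) = 59 \left(-39\right) = -2301$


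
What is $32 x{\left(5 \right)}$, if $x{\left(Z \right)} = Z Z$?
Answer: $800$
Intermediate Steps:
$x{\left(Z \right)} = Z^{2}$
$32 x{\left(5 \right)} = 32 \cdot 5^{2} = 32 \cdot 25 = 800$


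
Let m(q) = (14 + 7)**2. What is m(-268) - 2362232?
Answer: -2361791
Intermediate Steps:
m(q) = 441 (m(q) = 21**2 = 441)
m(-268) - 2362232 = 441 - 2362232 = -2361791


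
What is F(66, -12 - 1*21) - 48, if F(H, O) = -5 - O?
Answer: -20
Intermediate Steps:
F(66, -12 - 1*21) - 48 = (-5 - (-12 - 1*21)) - 48 = (-5 - (-12 - 21)) - 48 = (-5 - 1*(-33)) - 48 = (-5 + 33) - 48 = 28 - 48 = -20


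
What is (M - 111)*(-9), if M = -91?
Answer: 1818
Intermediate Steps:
(M - 111)*(-9) = (-91 - 111)*(-9) = -202*(-9) = 1818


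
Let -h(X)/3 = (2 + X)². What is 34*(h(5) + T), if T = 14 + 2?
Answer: -4454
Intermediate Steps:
h(X) = -3*(2 + X)²
T = 16
34*(h(5) + T) = 34*(-3*(2 + 5)² + 16) = 34*(-3*7² + 16) = 34*(-3*49 + 16) = 34*(-147 + 16) = 34*(-131) = -4454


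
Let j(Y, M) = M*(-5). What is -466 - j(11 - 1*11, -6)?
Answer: -496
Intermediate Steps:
j(Y, M) = -5*M
-466 - j(11 - 1*11, -6) = -466 - (-5)*(-6) = -466 - 1*30 = -466 - 30 = -496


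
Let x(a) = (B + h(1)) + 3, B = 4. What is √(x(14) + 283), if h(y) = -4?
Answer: √286 ≈ 16.912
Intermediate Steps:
x(a) = 3 (x(a) = (4 - 4) + 3 = 0 + 3 = 3)
√(x(14) + 283) = √(3 + 283) = √286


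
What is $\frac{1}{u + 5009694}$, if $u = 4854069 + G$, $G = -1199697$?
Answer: $\frac{1}{8664066} \approx 1.1542 \cdot 10^{-7}$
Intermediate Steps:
$u = 3654372$ ($u = 4854069 - 1199697 = 3654372$)
$\frac{1}{u + 5009694} = \frac{1}{3654372 + 5009694} = \frac{1}{8664066}$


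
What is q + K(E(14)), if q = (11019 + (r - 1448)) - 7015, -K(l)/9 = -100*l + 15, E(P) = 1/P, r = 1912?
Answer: 30781/7 ≈ 4397.3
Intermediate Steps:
E(P) = 1/P
K(l) = -135 + 900*l (K(l) = -9*(-100*l + 15) = -9*(15 - 100*l) = -135 + 900*l)
q = 4468 (q = (11019 + (1912 - 1448)) - 7015 = (11019 + 464) - 7015 = 11483 - 7015 = 4468)
q + K(E(14)) = 4468 + (-135 + 900/14) = 4468 + (-135 + 900*(1/14)) = 4468 + (-135 + 450/7) = 4468 - 495/7 = 30781/7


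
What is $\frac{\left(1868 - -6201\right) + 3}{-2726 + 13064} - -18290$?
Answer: $\frac{94545046}{5169} \approx 18291.0$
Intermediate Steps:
$\frac{\left(1868 - -6201\right) + 3}{-2726 + 13064} - -18290 = \frac{\left(1868 + 6201\right) + 3}{10338} + 18290 = \left(8069 + 3\right) \frac{1}{10338} + 18290 = 8072 \cdot \frac{1}{10338} + 18290 = \frac{4036}{5169} + 18290 = \frac{94545046}{5169}$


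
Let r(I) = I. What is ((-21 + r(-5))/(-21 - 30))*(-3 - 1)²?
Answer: 416/51 ≈ 8.1569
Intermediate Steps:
((-21 + r(-5))/(-21 - 30))*(-3 - 1)² = ((-21 - 5)/(-21 - 30))*(-3 - 1)² = -26/(-51)*(-4)² = -26*(-1/51)*16 = (26/51)*16 = 416/51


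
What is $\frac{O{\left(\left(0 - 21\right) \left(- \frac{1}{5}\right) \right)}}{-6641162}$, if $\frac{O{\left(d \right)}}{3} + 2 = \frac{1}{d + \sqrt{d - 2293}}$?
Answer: $\frac{345651}{382936042082} + \frac{15 i \sqrt{14305}}{191468021041} \approx 9.0263 \cdot 10^{-7} + 9.37 \cdot 10^{-9} i$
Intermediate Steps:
$O{\left(d \right)} = -6 + \frac{3}{d + \sqrt{-2293 + d}}$ ($O{\left(d \right)} = -6 + \frac{3}{d + \sqrt{d - 2293}} = -6 + \frac{3}{d + \sqrt{-2293 + d}}$)
$\frac{O{\left(\left(0 - 21\right) \left(- \frac{1}{5}\right) \right)}}{-6641162} = \frac{3 \frac{1}{\left(0 - 21\right) \left(- \frac{1}{5}\right) + \sqrt{-2293 + \left(0 - 21\right) \left(- \frac{1}{5}\right)}} \left(1 - 2 \left(0 - 21\right) \left(- \frac{1}{5}\right) - 2 \sqrt{-2293 + \left(0 - 21\right) \left(- \frac{1}{5}\right)}\right)}{-6641162} = \frac{3 \left(1 - 2 \left(- 21 \left(\left(-1\right) \frac{1}{5}\right)\right) - 2 \sqrt{-2293 - 21 \left(\left(-1\right) \frac{1}{5}\right)}\right)}{- 21 \left(\left(-1\right) \frac{1}{5}\right) + \sqrt{-2293 - 21 \left(\left(-1\right) \frac{1}{5}\right)}} \left(- \frac{1}{6641162}\right) = \frac{3 \left(1 - 2 \left(\left(-21\right) \left(- \frac{1}{5}\right)\right) - 2 \sqrt{-2293 - - \frac{21}{5}}\right)}{\left(-21\right) \left(- \frac{1}{5}\right) + \sqrt{-2293 - - \frac{21}{5}}} \left(- \frac{1}{6641162}\right) = \frac{3 \left(1 - \frac{42}{5} - 2 \sqrt{-2293 + \frac{21}{5}}\right)}{\frac{21}{5} + \sqrt{-2293 + \frac{21}{5}}} \left(- \frac{1}{6641162}\right) = \frac{3 \left(1 - \frac{42}{5} - 2 \sqrt{- \frac{11444}{5}}\right)}{\frac{21}{5} + \sqrt{- \frac{11444}{5}}} \left(- \frac{1}{6641162}\right) = \frac{3 \left(1 - \frac{42}{5} - 2 \frac{2 i \sqrt{14305}}{5}\right)}{\frac{21}{5} + \frac{2 i \sqrt{14305}}{5}} \left(- \frac{1}{6641162}\right) = \frac{3 \left(1 - \frac{42}{5} - \frac{4 i \sqrt{14305}}{5}\right)}{\frac{21}{5} + \frac{2 i \sqrt{14305}}{5}} \left(- \frac{1}{6641162}\right) = \frac{3 \left(- \frac{37}{5} - \frac{4 i \sqrt{14305}}{5}\right)}{\frac{21}{5} + \frac{2 i \sqrt{14305}}{5}} \left(- \frac{1}{6641162}\right) = - \frac{3 \left(- \frac{37}{5} - \frac{4 i \sqrt{14305}}{5}\right)}{6641162 \left(\frac{21}{5} + \frac{2 i \sqrt{14305}}{5}\right)}$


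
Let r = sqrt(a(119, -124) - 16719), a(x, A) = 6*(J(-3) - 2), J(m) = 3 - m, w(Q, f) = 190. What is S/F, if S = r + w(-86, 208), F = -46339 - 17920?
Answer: -190/64259 - 3*I*sqrt(1855)/64259 ≈ -0.0029568 - 0.0020108*I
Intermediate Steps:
F = -64259
a(x, A) = 24 (a(x, A) = 6*((3 - 1*(-3)) - 2) = 6*((3 + 3) - 2) = 6*(6 - 2) = 6*4 = 24)
r = 3*I*sqrt(1855) (r = sqrt(24 - 16719) = sqrt(-16695) = 3*I*sqrt(1855) ≈ 129.21*I)
S = 190 + 3*I*sqrt(1855) (S = 3*I*sqrt(1855) + 190 = 190 + 3*I*sqrt(1855) ≈ 190.0 + 129.21*I)
S/F = (190 + 3*I*sqrt(1855))/(-64259) = (190 + 3*I*sqrt(1855))*(-1/64259) = -190/64259 - 3*I*sqrt(1855)/64259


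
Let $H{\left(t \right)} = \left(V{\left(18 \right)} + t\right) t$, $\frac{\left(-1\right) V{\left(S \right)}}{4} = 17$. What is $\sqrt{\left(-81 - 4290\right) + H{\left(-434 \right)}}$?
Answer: $\sqrt{213497} \approx 462.06$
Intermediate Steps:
$V{\left(S \right)} = -68$ ($V{\left(S \right)} = \left(-4\right) 17 = -68$)
$H{\left(t \right)} = t \left(-68 + t\right)$ ($H{\left(t \right)} = \left(-68 + t\right) t = t \left(-68 + t\right)$)
$\sqrt{\left(-81 - 4290\right) + H{\left(-434 \right)}} = \sqrt{\left(-81 - 4290\right) - 434 \left(-68 - 434\right)} = \sqrt{\left(-81 - 4290\right) - -217868} = \sqrt{-4371 + 217868} = \sqrt{213497}$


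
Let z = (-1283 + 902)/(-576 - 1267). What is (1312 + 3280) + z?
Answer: 8463437/1843 ≈ 4592.2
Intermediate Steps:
z = 381/1843 (z = -381/(-1843) = -381*(-1/1843) = 381/1843 ≈ 0.20673)
(1312 + 3280) + z = (1312 + 3280) + 381/1843 = 4592 + 381/1843 = 8463437/1843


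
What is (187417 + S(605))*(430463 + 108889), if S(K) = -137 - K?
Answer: 100683534600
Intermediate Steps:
(187417 + S(605))*(430463 + 108889) = (187417 + (-137 - 1*605))*(430463 + 108889) = (187417 + (-137 - 605))*539352 = (187417 - 742)*539352 = 186675*539352 = 100683534600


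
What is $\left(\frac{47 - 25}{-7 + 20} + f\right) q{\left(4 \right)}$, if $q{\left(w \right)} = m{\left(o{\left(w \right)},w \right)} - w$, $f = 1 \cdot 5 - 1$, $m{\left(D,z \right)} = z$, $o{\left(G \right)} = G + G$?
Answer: $0$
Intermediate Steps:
$o{\left(G \right)} = 2 G$
$f = 4$ ($f = 5 - 1 = 4$)
$q{\left(w \right)} = 0$ ($q{\left(w \right)} = w - w = 0$)
$\left(\frac{47 - 25}{-7 + 20} + f\right) q{\left(4 \right)} = \left(\frac{47 - 25}{-7 + 20} + 4\right) 0 = \left(\frac{22}{13} + 4\right) 0 = \frac{74}{13} \cdot 0 = 0$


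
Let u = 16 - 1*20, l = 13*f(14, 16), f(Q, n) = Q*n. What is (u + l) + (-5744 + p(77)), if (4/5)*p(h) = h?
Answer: -10959/4 ≈ -2739.8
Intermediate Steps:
p(h) = 5*h/4
l = 2912 (l = 13*(14*16) = 13*224 = 2912)
u = -4 (u = 16 - 20 = -4)
(u + l) + (-5744 + p(77)) = (-4 + 2912) + (-5744 + (5/4)*77) = 2908 + (-5744 + 385/4) = 2908 - 22591/4 = -10959/4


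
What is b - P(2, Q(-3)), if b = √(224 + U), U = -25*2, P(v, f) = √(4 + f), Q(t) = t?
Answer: -1 + √174 ≈ 12.191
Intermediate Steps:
U = -50
b = √174 (b = √(224 - 50) = √174 ≈ 13.191)
b - P(2, Q(-3)) = √174 - √(4 - 3) = √174 - √1 = √174 - 1*1 = √174 - 1 = -1 + √174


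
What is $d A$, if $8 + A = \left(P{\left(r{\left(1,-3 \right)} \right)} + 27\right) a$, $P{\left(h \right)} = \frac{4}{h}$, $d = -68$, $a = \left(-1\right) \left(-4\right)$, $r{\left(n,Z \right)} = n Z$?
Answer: $- \frac{19312}{3} \approx -6437.3$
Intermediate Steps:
$r{\left(n,Z \right)} = Z n$
$a = 4$
$A = \frac{284}{3}$ ($A = -8 + \left(\frac{4}{\left(-3\right) 1} + 27\right) 4 = -8 + \left(\frac{4}{-3} + 27\right) 4 = -8 + \left(4 \left(- \frac{1}{3}\right) + 27\right) 4 = -8 + \left(- \frac{4}{3} + 27\right) 4 = -8 + \frac{77}{3} \cdot 4 = -8 + \frac{308}{3} = \frac{284}{3} \approx 94.667$)
$d A = \left(-68\right) \frac{284}{3} = - \frac{19312}{3}$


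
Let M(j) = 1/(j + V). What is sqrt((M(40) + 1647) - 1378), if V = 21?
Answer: sqrt(1001010)/61 ≈ 16.402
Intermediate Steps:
M(j) = 1/(21 + j) (M(j) = 1/(j + 21) = 1/(21 + j))
sqrt((M(40) + 1647) - 1378) = sqrt((1/(21 + 40) + 1647) - 1378) = sqrt((1/61 + 1647) - 1378) = sqrt(100468/61 - 1378) = sqrt(16410/61) = sqrt(1001010)/61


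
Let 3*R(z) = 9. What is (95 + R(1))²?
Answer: 9604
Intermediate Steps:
R(z) = 3 (R(z) = (⅓)*9 = 3)
(95 + R(1))² = (95 + 3)² = 98² = 9604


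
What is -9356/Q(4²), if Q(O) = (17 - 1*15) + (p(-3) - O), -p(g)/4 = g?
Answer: 4678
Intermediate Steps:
p(g) = -4*g
Q(O) = 14 - O (Q(O) = (17 - 1*15) + (-4*(-3) - O) = (17 - 15) + (12 - O) = 2 + (12 - O) = 14 - O)
-9356/Q(4²) = -9356/(14 - 1*4²) = -9356/(14 - 1*16) = -9356/(14 - 16) = -9356/(-2) = -9356*(-½) = 4678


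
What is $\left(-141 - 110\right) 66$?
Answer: $-16566$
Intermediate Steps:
$\left(-141 - 110\right) 66 = \left(-251\right) 66 = -16566$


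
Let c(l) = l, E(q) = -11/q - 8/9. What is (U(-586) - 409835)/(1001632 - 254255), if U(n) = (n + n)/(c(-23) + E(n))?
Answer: -51588356857/94088037907 ≈ -0.54830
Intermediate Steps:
E(q) = -8/9 - 11/q (E(q) = -11/q - 8*1/9 = -11/q - 8/9 = -8/9 - 11/q)
U(n) = 2*n/(-215/9 - 11/n) (U(n) = (n + n)/(-23 + (-8/9 - 11/n)) = (2*n)/(-215/9 - 11/n) = 2*n/(-215/9 - 11/n))
(U(-586) - 409835)/(1001632 - 254255) = (-18*(-586)**2/(99 + 215*(-586)) - 409835)/(1001632 - 254255) = (-18*343396/(99 - 125990) - 409835)/747377 = (-18*343396/(-125891) - 409835)*(1/747377) = (-18*343396*(-1/125891) - 409835)*(1/747377) = (6181128/125891 - 409835)*(1/747377) = -51588356857/125891*1/747377 = -51588356857/94088037907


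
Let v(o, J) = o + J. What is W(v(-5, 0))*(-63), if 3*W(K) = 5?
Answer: -105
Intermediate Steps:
v(o, J) = J + o
W(K) = 5/3 (W(K) = (⅓)*5 = 5/3)
W(v(-5, 0))*(-63) = (5/3)*(-63) = -105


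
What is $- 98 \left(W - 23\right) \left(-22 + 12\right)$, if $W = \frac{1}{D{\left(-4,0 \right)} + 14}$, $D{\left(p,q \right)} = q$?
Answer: $-22470$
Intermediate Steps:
$W = \frac{1}{14}$ ($W = \frac{1}{0 + 14} = \frac{1}{14} \approx 0.071429$)
$- 98 \left(W - 23\right) \left(-22 + 12\right) = - 98 \left(\frac{1}{14} - 23\right) \left(-22 + 12\right) = - 98 \left(\left(- \frac{321}{14}\right) \left(-10\right)\right) = \left(-98\right) \frac{1605}{7} = -22470$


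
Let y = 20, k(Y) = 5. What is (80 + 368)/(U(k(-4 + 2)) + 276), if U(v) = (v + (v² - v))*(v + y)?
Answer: 448/901 ≈ 0.49723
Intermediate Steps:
U(v) = v²*(20 + v) (U(v) = (v + (v² - v))*(v + 20) = v²*(20 + v))
(80 + 368)/(U(k(-4 + 2)) + 276) = (80 + 368)/(5²*(20 + 5) + 276) = 448/(25*25 + 276) = 448/(625 + 276) = 448/901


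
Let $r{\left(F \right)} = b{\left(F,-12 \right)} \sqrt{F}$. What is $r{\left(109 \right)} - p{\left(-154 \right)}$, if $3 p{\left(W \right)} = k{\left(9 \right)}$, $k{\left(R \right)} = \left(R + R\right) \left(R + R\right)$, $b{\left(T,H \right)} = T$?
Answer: $-108 + 109 \sqrt{109} \approx 1030.0$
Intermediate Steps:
$r{\left(F \right)} = F^{\frac{3}{2}}$ ($r{\left(F \right)} = F \sqrt{F} = F^{\frac{3}{2}}$)
$k{\left(R \right)} = 4 R^{2}$ ($k{\left(R \right)} = 2 R 2 R = 4 R^{2}$)
$p{\left(W \right)} = 108$ ($p{\left(W \right)} = \frac{4 \cdot 9^{2}}{3} = \frac{4 \cdot 81}{3} = \frac{1}{3} \cdot 324 = 108$)
$r{\left(109 \right)} - p{\left(-154 \right)} = 109^{\frac{3}{2}} - 108 = 109 \sqrt{109} - 108 = -108 + 109 \sqrt{109}$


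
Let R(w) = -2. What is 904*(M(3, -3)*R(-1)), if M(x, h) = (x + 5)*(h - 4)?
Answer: 101248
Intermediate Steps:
M(x, h) = (-4 + h)*(5 + x) (M(x, h) = (5 + x)*(-4 + h) = (-4 + h)*(5 + x))
904*(M(3, -3)*R(-1)) = 904*((-20 - 4*3 + 5*(-3) - 3*3)*(-2)) = 904*((-20 - 12 - 15 - 9)*(-2)) = 904*(-56*(-2)) = 904*112 = 101248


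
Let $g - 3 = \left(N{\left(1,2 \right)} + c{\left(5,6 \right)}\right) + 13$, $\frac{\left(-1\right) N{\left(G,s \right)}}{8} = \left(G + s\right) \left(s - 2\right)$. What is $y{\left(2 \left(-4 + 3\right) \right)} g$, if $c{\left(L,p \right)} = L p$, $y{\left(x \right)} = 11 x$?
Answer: $-1012$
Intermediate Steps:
$N{\left(G,s \right)} = - 8 \left(-2 + s\right) \left(G + s\right)$ ($N{\left(G,s \right)} = - 8 \left(G + s\right) \left(s - 2\right) = - 8 \left(G + s\right) \left(-2 + s\right) = - 8 \left(-2 + s\right) \left(G + s\right)$)
$g = 46$ ($g = 3 + \left(\left(\left(- 8 \cdot 2^{2} + 16 \cdot 1 + 16 \cdot 2 - 8 \cdot 2\right) + 5 \cdot 6\right) + 13\right) = 3 + \left(\left(\left(\left(-8\right) 4 + 16 + 32 - 16\right) + 30\right) + 13\right) = 3 + \left(\left(\left(-32 + 16 + 32 - 16\right) + 30\right) + 13\right) = 3 + \left(\left(0 + 30\right) + 13\right) = 3 + \left(30 + 13\right) = 3 + 43 = 46$)
$y{\left(2 \left(-4 + 3\right) \right)} g = 11 \cdot 2 \left(-4 + 3\right) 46 = 11 \cdot 2 \left(-1\right) 46 = 11 \left(-2\right) 46 = \left(-22\right) 46 = -1012$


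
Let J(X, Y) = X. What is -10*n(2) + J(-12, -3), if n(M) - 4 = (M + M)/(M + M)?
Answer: -62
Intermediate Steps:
n(M) = 5 (n(M) = 4 + (M + M)/(M + M) = 4 + (2*M)/((2*M)) = 4 + (2*M)*(1/(2*M)) = 4 + 1 = 5)
-10*n(2) + J(-12, -3) = -10*5 - 12 = -50 - 12 = -62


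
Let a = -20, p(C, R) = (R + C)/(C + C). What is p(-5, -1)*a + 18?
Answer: 6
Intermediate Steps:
p(C, R) = (C + R)/(2*C) (p(C, R) = (C + R)/((2*C)) = (C + R)*(1/(2*C)) = (C + R)/(2*C))
p(-5, -1)*a + 18 = ((½)*(-5 - 1)/(-5))*(-20) + 18 = ((½)*(-⅕)*(-6))*(-20) + 18 = (⅗)*(-20) + 18 = -12 + 18 = 6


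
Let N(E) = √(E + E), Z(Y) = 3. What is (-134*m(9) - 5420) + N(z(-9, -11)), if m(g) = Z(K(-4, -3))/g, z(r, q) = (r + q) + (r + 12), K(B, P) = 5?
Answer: -16394/3 + I*√34 ≈ -5464.7 + 5.831*I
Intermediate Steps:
z(r, q) = 12 + q + 2*r (z(r, q) = (q + r) + (12 + r) = 12 + q + 2*r)
m(g) = 3/g
N(E) = √2*√E (N(E) = √(2*E) = √2*√E)
(-134*m(9) - 5420) + N(z(-9, -11)) = (-402/9 - 5420) + √2*√(12 - 11 + 2*(-9)) = (-402/9 - 5420) + √2*√(12 - 11 - 18) = (-134*⅓ - 5420) + √2*√(-17) = (-134/3 - 5420) + √2*(I*√17) = -16394/3 + I*√34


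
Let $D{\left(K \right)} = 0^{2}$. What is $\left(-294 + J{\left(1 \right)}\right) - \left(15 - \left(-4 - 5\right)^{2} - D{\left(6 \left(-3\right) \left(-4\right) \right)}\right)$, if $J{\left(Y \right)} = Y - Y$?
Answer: $-228$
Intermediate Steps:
$J{\left(Y \right)} = 0$
$D{\left(K \right)} = 0$
$\left(-294 + J{\left(1 \right)}\right) - \left(15 - \left(-4 - 5\right)^{2} - D{\left(6 \left(-3\right) \left(-4\right) \right)}\right) = \left(-294 + 0\right) - \left(15 - \left(-4 - 5\right)^{2}\right) = -294 - \left(15 - \left(-9\right)^{2}\right) = -294 + \left(\left(-15 + 81\right) + 0\right) = -294 + \left(66 + 0\right) = -294 + 66 = -228$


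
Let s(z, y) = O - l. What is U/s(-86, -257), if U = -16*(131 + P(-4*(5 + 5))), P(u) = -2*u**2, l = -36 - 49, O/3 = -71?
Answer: -3069/8 ≈ -383.63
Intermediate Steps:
O = -213 (O = 3*(-71) = -213)
l = -85
s(z, y) = -128 (s(z, y) = -213 - 1*(-85) = -213 + 85 = -128)
U = 49104 (U = -16*(131 - 2*16*(5 + 5)**2) = -16*(131 - 2*(-4*10)**2) = -16*(131 - 2*(-40)**2) = -16*(131 - 2*1600) = -16*(131 - 3200) = -16*(-3069) = 49104)
U/s(-86, -257) = 49104/(-128) = 49104*(-1/128) = -3069/8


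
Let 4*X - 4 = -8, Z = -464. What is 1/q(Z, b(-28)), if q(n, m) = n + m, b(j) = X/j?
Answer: -28/12991 ≈ -0.0021553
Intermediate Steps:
X = -1 (X = 1 + (¼)*(-8) = 1 - 2 = -1)
b(j) = -1/j
q(n, m) = m + n
1/q(Z, b(-28)) = 1/(-1/(-28) - 464) = 1/(-1*(-1/28) - 464) = 1/(1/28 - 464) = 1/(-12991/28) = -28/12991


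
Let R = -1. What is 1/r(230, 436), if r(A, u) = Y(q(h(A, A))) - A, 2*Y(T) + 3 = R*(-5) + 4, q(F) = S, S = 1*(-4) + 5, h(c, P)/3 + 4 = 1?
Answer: -1/227 ≈ -0.0044053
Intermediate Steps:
h(c, P) = -9 (h(c, P) = -12 + 3*1 = -12 + 3 = -9)
S = 1 (S = -4 + 5 = 1)
q(F) = 1
Y(T) = 3 (Y(T) = -3/2 + (-1*(-5) + 4)/2 = -3/2 + (5 + 4)/2 = -3/2 + (1/2)*9 = -3/2 + 9/2 = 3)
r(A, u) = 3 - A
1/r(230, 436) = 1/(3 - 1*230) = 1/(3 - 230) = 1/(-227) = -1/227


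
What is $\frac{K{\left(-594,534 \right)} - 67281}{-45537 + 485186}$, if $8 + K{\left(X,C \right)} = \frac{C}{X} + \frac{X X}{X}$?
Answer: $- \frac{6720506}{43525251} \approx -0.1544$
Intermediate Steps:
$K{\left(X,C \right)} = -8 + X + \frac{C}{X}$ ($K{\left(X,C \right)} = -8 + \left(\frac{C}{X} + \frac{X X}{X}\right) = -8 + \left(\frac{C}{X} + \frac{X^{2}}{X}\right) = -8 + \left(\frac{C}{X} + X\right) = -8 + \left(X + \frac{C}{X}\right) = -8 + X + \frac{C}{X}$)
$\frac{K{\left(-594,534 \right)} - 67281}{-45537 + 485186} = \frac{\left(-8 - 594 + \frac{534}{-594}\right) - 67281}{-45537 + 485186} = \frac{\left(-8 - 594 + 534 \left(- \frac{1}{594}\right)\right) - 67281}{439649} = \left(\left(-8 - 594 - \frac{89}{99}\right) - 67281\right) \frac{1}{439649} = \left(- \frac{59687}{99} - 67281\right) \frac{1}{439649} = \left(- \frac{6720506}{99}\right) \frac{1}{439649} = - \frac{6720506}{43525251}$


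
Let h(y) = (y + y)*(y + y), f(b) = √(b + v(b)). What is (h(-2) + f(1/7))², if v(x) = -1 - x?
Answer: (16 + I)² ≈ 255.0 + 32.0*I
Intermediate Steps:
f(b) = I (f(b) = √(b + (-1 - b)) = √(-1) = I)
h(y) = 4*y² (h(y) = (2*y)*(2*y) = 4*y²)
(h(-2) + f(1/7))² = (4*(-2)² + I)² = (4*4 + I)² = (16 + I)²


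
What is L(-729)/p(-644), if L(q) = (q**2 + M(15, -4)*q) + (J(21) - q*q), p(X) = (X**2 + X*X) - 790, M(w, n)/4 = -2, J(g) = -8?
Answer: 2912/414341 ≈ 0.0070280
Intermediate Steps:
M(w, n) = -8 (M(w, n) = 4*(-2) = -8)
p(X) = -790 + 2*X**2 (p(X) = (X**2 + X**2) - 790 = 2*X**2 - 790 = -790 + 2*X**2)
L(q) = -8 - 8*q (L(q) = (q**2 - 8*q) + (-8 - q*q) = (q**2 - 8*q) + (-8 - q**2) = -8 - 8*q)
L(-729)/p(-644) = (-8 - 8*(-729))/(-790 + 2*(-644)**2) = (-8 + 5832)/(-790 + 2*414736) = 5824/(-790 + 829472) = 5824/828682 = 5824*(1/828682) = 2912/414341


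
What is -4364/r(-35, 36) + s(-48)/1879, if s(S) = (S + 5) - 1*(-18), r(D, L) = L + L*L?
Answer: -2058314/625707 ≈ -3.2896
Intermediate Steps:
r(D, L) = L + L**2
s(S) = 23 + S (s(S) = (5 + S) + 18 = 23 + S)
-4364/r(-35, 36) + s(-48)/1879 = -4364*1/(36*(1 + 36)) + (23 - 48)/1879 = -4364/(36*37) - 25*1/1879 = -4364/1332 - 25/1879 = -4364*1/1332 - 25/1879 = -1091/333 - 25/1879 = -2058314/625707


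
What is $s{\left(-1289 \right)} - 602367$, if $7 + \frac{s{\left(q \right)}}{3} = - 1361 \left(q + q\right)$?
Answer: $9923586$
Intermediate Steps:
$s{\left(q \right)} = -21 - 8166 q$ ($s{\left(q \right)} = -21 + 3 \left(- 1361 \left(q + q\right)\right) = -21 + 3 \left(- 1361 \cdot 2 q\right) = -21 + 3 \left(- 2722 q\right) = -21 - 8166 q$)
$s{\left(-1289 \right)} - 602367 = \left(-21 - -10525974\right) - 602367 = \left(-21 + 10525974\right) - 602367 = 10525953 - 602367 = 9923586$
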